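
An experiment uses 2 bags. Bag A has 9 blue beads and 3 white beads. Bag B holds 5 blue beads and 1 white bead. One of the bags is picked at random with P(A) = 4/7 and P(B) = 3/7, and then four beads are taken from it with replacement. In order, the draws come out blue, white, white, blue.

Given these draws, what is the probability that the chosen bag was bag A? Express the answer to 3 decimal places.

Under each hypothesis, the probability of the observed sequence is: P(data | bag A) = (9/12)(3/12)(3/12)(9/12) = 0.035156; P(data | bag B) = (5/6)(1/6)(1/6)(5/6) = 0.01929.
Weighting by the prior gives 4/7 · 0.035156 = 0.020089, 3/7 · 0.01929 = 0.0082672; with total 0.028356.
So P(bag A | data) = (0.020089) / (0.028356) = 0.70845.

0.708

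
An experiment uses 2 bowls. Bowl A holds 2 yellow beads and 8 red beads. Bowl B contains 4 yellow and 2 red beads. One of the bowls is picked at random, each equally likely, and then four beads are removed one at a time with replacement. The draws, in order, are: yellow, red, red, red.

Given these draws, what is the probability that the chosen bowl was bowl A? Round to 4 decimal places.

0.8057

For each hypothesis, P(data | H) works out to: P(data | bowl A) = (2/10)(8/10)(8/10)(8/10) = 0.1024; P(data | bowl B) = (4/6)(2/6)(2/6)(2/6) = 0.024691.
Weighting by the prior gives 1/2 · 0.1024 = 0.0512, 1/2 · 0.024691 = 0.012346; these sum to 0.063546.
So P(bowl A | data) = (0.0512) / (0.063546) = 0.80572.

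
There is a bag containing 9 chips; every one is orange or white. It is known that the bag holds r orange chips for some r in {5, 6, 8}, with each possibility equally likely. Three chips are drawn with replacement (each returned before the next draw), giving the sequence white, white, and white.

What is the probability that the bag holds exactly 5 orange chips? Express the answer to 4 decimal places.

For each hypothesis, P(data | H) works out to: P(data | r = 5) = (4/9)(4/9)(4/9) = 0.087791; P(data | r = 6) = (3/9)(3/9)(3/9) = 0.037037; P(data | r = 8) = (1/9)(1/9)(1/9) = 0.0013717.
Weighting by the prior gives 1/3 · 0.087791 = 0.029264, 1/3 · 0.037037 = 0.012346, 1/3 · 0.0013717 = 0.00045725; these sum to 0.042067.
By Bayes' rule, P(r = 5 | data) = (0.029264) / (0.042067) = 0.69565.

0.6957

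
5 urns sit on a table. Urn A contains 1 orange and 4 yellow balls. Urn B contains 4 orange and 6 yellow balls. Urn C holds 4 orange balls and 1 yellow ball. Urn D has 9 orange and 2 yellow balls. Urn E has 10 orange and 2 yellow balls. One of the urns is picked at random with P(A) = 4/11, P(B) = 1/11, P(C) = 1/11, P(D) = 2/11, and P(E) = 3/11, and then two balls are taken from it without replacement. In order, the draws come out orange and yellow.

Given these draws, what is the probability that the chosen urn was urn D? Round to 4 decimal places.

0.1598

For each hypothesis, P(data | H) works out to: P(data | urn A) = (1/5)(4/4) = 0.2; P(data | urn B) = (4/10)(6/9) = 0.26667; P(data | urn C) = (4/5)(1/4) = 0.2; P(data | urn D) = (9/11)(2/10) = 0.16364; P(data | urn E) = (10/12)(2/11) = 0.15152.
The prior-weighted likelihoods are 4/11 · 0.2 = 0.072727, 1/11 · 0.26667 = 0.024242, 1/11 · 0.2 = 0.018182, 2/11 · 0.16364 = 0.029752, 3/11 · 0.15152 = 0.041322; with total 0.18623.
So P(urn D | data) = (0.029752) / (0.18623) = 0.15976.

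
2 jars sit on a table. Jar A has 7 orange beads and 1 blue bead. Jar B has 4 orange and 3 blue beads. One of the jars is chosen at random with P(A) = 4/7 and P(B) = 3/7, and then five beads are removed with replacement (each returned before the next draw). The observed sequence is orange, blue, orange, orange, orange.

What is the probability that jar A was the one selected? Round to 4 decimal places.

For each hypothesis, P(data | H) works out to: P(data | jar A) = (7/8)(1/8)(7/8)(7/8)(7/8) = 0.073273; P(data | jar B) = (4/7)(3/7)(4/7)(4/7)(4/7) = 0.045695.
Weighting by the prior gives 4/7 · 0.073273 = 0.04187, 3/7 · 0.045695 = 0.019584; with total 0.061454.
Therefore the posterior P(jar A | data) = (0.04187) / (0.061454) = 0.68133.

0.6813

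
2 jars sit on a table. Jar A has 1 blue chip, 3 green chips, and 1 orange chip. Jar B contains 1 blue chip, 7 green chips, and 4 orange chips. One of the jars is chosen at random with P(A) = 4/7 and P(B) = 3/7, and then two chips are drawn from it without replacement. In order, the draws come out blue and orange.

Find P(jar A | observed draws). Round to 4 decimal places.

0.6875

Under each hypothesis, the probability of the observed sequence is: P(data | jar A) = (1/5)(1/4) = 1/20; P(data | jar B) = (1/12)(4/11) = 1/33.
Multiplying each by its prior: 4/7 · 1/20 = 1/35, 3/7 · 1/33 = 1/77; these sum to 16/385.
So P(jar A | data) = (1/35) / (16/385) = 11/16.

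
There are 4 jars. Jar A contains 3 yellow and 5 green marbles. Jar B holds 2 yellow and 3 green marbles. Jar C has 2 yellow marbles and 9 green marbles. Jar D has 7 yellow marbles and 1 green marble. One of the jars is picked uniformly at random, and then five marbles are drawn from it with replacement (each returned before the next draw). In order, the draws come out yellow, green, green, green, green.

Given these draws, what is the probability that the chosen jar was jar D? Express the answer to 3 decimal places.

0.001

For each hypothesis, P(data | H) works out to: P(data | jar A) = (3/8)(5/8)(5/8)(5/8)(5/8) = 0.05722; P(data | jar B) = (2/5)(3/5)(3/5)(3/5)(3/5) = 0.05184; P(data | jar C) = (2/11)(9/11)(9/11)(9/11)(9/11) = 0.081477; P(data | jar D) = (7/8)(1/8)(1/8)(1/8)(1/8) = 0.00021362.
Multiplying each by its prior: 1/4 · 0.05722 = 0.014305, 1/4 · 0.05184 = 0.01296, 1/4 · 0.081477 = 0.020369, 1/4 · 0.00021362 = 5.3406e-05; these sum to 0.047688.
By Bayes' rule, P(jar D | data) = (5.3406e-05) / (0.047688) = 0.0011199.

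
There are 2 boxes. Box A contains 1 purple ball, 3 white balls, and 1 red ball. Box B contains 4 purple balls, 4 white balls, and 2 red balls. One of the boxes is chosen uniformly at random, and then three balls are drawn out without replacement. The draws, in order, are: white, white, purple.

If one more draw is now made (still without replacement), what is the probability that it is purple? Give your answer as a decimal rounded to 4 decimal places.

For each hypothesis, P(data | H) works out to: P(data | box A) = (3/5)(2/4)(1/3) = 1/10; P(data | box B) = (4/10)(3/9)(4/8) = 1/15.
The prior-weighted likelihoods are 1/2 · 1/10 = 1/20, 1/2 · 1/15 = 1/30; summing to 1/12.
Dividing through by the total gives posterior P(box A | data) = 3/5, P(box B | data) = 2/5.
The predictive probability is P(purple next | data) = (0)(3/5) + (3/7)(2/5) = 6/35.

0.1714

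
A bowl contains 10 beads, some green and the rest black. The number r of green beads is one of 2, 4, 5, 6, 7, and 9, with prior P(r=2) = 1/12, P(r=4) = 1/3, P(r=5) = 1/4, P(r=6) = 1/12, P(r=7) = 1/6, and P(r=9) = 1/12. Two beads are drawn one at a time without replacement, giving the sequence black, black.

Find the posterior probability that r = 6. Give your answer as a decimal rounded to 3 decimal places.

Compute the likelihood of the observed sequence for each case: P(data | r = 2) = (8/10)(7/9) = 28/45; P(data | r = 4) = (6/10)(5/9) = 1/3; P(data | r = 5) = (5/10)(4/9) = 2/9; P(data | r = 6) = (4/10)(3/9) = 2/15; P(data | r = 7) = (3/10)(2/9) = 1/15; P(data | r = 9) = (1/10)(0/9) = 0.
The prior-weighted likelihoods are 1/12 · 28/45 = 7/135, 1/3 · 1/3 = 1/9, 1/4 · 2/9 = 1/18, 1/12 · 2/15 = 1/90, 1/6 · 1/15 = 1/90, 1/12 · 0 = 0; these sum to 13/54.
Therefore the posterior P(r = 6 | data) = (1/90) / (13/54) = 3/65.

0.046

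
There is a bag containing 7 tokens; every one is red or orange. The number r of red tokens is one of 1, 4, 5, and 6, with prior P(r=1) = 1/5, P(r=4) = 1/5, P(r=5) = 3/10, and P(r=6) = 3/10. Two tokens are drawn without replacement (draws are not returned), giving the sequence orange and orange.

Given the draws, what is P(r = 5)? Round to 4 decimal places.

For each hypothesis, P(data | H) works out to: P(data | r = 1) = (6/7)(5/6) = 5/7; P(data | r = 4) = (3/7)(2/6) = 1/7; P(data | r = 5) = (2/7)(1/6) = 1/21; P(data | r = 6) = (1/7)(0/6) = 0.
Multiplying each by its prior: 1/5 · 5/7 = 1/7, 1/5 · 1/7 = 1/35, 3/10 · 1/21 = 1/70, 3/10 · 0 = 0; with total 13/70.
Hence P(r = 5 | data) = (1/70) / (13/70) = 1/13.

0.0769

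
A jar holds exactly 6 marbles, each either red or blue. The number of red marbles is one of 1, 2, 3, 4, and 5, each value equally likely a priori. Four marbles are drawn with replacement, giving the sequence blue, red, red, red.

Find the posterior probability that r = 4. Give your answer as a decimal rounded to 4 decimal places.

The likelihood of the observed sequence under each hypothesis: P(data | r = 1) = (5/6)(1/6)(1/6)(1/6) = 0.003858; P(data | r = 2) = (4/6)(2/6)(2/6)(2/6) = 0.024691; P(data | r = 3) = (3/6)(3/6)(3/6)(3/6) = 0.0625; P(data | r = 4) = (2/6)(4/6)(4/6)(4/6) = 0.098765; P(data | r = 5) = (1/6)(5/6)(5/6)(5/6) = 0.096451.
Weighting by the prior gives 1/5 · 0.003858 = 0.0007716, 1/5 · 0.024691 = 0.0049383, 1/5 · 0.0625 = 0.0125, 1/5 · 0.098765 = 0.019753, 1/5 · 0.096451 = 0.01929; these sum to 0.057253.
Therefore the posterior P(r = 4 | data) = (0.019753) / (0.057253) = 0.34501.

0.3450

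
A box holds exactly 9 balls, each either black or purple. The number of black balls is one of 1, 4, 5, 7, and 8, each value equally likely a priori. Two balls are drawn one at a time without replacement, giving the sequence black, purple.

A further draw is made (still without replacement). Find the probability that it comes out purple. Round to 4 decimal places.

The likelihood of the observed sequence under each hypothesis: P(data | r = 1) = (1/9)(8/8) = 1/9; P(data | r = 4) = (4/9)(5/8) = 5/18; P(data | r = 5) = (5/9)(4/8) = 5/18; P(data | r = 7) = (7/9)(2/8) = 7/36; P(data | r = 8) = (8/9)(1/8) = 1/9.
Multiplying each by its prior: 1/5 · 1/9 = 1/45, 1/5 · 5/18 = 1/18, 1/5 · 5/18 = 1/18, 1/5 · 7/36 = 7/180, 1/5 · 1/9 = 1/45; with total 7/36.
Normalising, the posterior is P(r = 1 | data) = 4/35, P(r = 4 | data) = 2/7, P(r = 5 | data) = 2/7, P(r = 7 | data) = 1/5, P(r = 8 | data) = 4/35.
The predictive probability is P(purple next | data) = (1)(4/35) + (4/7)(2/7) + (3/7)(2/7) + (1/7)(1/5) + (0)(4/35) = 3/7.

0.4286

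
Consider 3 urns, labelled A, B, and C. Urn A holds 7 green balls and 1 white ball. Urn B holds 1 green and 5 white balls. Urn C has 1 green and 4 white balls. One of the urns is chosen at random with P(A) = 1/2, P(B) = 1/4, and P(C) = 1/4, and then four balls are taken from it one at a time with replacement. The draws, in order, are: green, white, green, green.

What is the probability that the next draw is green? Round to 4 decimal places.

0.8353

Compute the likelihood of the observed sequence for each case: P(data | urn A) = (7/8)(1/8)(7/8)(7/8) = 0.08374; P(data | urn B) = (1/6)(5/6)(1/6)(1/6) = 0.003858; P(data | urn C) = (1/5)(4/5)(1/5)(1/5) = 0.0064.
Multiplying each by its prior: 1/2 · 0.08374 = 0.04187, 1/4 · 0.003858 = 0.00096451, 1/4 · 0.0064 = 0.0016; with total 0.044435.
Normalising, the posterior is P(urn A | data) = 0.94229, P(urn B | data) = 0.021706, P(urn C | data) = 0.036008.
Averaging over the posterior, P(green next | data) = (7/8)(0.94229) + (1/6)(0.021706) + (1/5)(0.036008) = 0.83532.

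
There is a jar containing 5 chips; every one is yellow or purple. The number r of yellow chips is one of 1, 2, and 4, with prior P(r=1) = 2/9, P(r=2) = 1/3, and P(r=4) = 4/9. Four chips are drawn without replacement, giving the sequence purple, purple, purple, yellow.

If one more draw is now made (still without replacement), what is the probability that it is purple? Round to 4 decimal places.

Under each hypothesis, the probability of the observed sequence is: P(data | r = 1) = (4/5)(3/4)(2/3)(1/2) = 1/5; P(data | r = 2) = (3/5)(2/4)(1/3)(2/2) = 1/10; P(data | r = 4) = (1/5)(0/4) = 0.
Multiplying each by its prior: 2/9 · 1/5 = 2/45, 1/3 · 1/10 = 1/30, 4/9 · 0 = 0; these sum to 7/90.
Normalising, the posterior is P(r = 1 | data) = 4/7, P(r = 2 | data) = 3/7, P(r = 4 | data) = 0.
So P(purple next | data) = Σ P(purple next | H) P(H | data) = (1)(4/7) + (0)(3/7) = 4/7.

0.5714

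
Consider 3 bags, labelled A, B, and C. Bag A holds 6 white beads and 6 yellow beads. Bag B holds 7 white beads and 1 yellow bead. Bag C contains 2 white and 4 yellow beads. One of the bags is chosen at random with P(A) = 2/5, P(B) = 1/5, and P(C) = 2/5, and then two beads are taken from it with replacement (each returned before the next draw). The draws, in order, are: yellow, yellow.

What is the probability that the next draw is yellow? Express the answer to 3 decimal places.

Under each hypothesis, the probability of the observed sequence is: P(data | bag A) = (6/12)(6/12) = 0.25; P(data | bag B) = (1/8)(1/8) = 0.015625; P(data | bag C) = (4/6)(4/6) = 0.44444.
The prior-weighted likelihoods are 2/5 · 0.25 = 0.1, 1/5 · 0.015625 = 0.003125, 2/5 · 0.44444 = 0.17778; summing to 0.2809.
The posterior is then P(bag A | data) = 0.356, P(bag B | data) = 0.011125, P(bag C | data) = 0.63288.
The predictive probability is P(yellow next | data) = (1/2)(0.356) + (1/8)(0.011125) + (2/3)(0.63288) = 0.60131.

0.601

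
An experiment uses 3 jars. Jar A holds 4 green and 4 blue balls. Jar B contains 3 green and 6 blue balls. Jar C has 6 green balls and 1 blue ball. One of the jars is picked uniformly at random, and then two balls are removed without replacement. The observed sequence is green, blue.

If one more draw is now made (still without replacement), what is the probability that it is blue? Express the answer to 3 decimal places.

0.474

Compute the likelihood of the observed sequence for each case: P(data | jar A) = (4/8)(4/7) = 2/7; P(data | jar B) = (3/9)(6/8) = 1/4; P(data | jar C) = (6/7)(1/6) = 1/7.
Weighting by the prior gives 1/3 · 2/7 = 2/21, 1/3 · 1/4 = 1/12, 1/3 · 1/7 = 1/21; these sum to 19/84.
The posterior is then P(jar A | data) = 8/19, P(jar B | data) = 7/19, P(jar C | data) = 4/19.
So P(blue next | data) = Σ P(blue next | H) P(H | data) = (1/2)(8/19) + (5/7)(7/19) + (0)(4/19) = 9/19.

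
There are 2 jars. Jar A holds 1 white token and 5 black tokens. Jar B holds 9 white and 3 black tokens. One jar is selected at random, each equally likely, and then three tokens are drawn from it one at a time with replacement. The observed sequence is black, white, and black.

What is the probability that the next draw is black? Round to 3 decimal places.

The likelihood of the observed sequence under each hypothesis: P(data | jar A) = (5/6)(1/6)(5/6) = 0.11574; P(data | jar B) = (3/12)(9/12)(3/12) = 0.046875.
Weighting by the prior gives 1/2 · 0.11574 = 0.05787, 1/2 · 0.046875 = 0.023438; these sum to 0.081308.
Normalising, the posterior is P(jar A | data) = 0.71174, P(jar B | data) = 0.28826.
So P(black next | data) = Σ P(black next | H) P(H | data) = (5/6)(0.71174) + (1/4)(0.28826) = 0.66518.

0.665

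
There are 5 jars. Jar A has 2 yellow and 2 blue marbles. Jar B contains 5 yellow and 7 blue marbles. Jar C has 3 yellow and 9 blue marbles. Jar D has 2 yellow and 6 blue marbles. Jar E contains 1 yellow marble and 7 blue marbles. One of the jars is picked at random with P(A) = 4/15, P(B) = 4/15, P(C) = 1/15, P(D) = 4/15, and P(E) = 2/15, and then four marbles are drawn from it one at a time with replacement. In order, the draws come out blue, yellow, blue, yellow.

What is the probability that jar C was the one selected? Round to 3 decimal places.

For each hypothesis, P(data | H) works out to: P(data | jar A) = (2/4)(2/4)(2/4)(2/4) = 0.0625; P(data | jar B) = (7/12)(5/12)(7/12)(5/12) = 0.059076; P(data | jar C) = (9/12)(3/12)(9/12)(3/12) = 0.035156; P(data | jar D) = (6/8)(2/8)(6/8)(2/8) = 0.035156; P(data | jar E) = (7/8)(1/8)(7/8)(1/8) = 0.011963.
Weighting by the prior gives 4/15 · 0.0625 = 0.016667, 4/15 · 0.059076 = 0.015754, 1/15 · 0.035156 = 0.0023437, 4/15 · 0.035156 = 0.009375, 2/15 · 0.011963 = 0.0015951; summing to 0.045734.
Therefore the posterior P(jar C | data) = (0.0023437) / (0.045734) = 0.051247.

0.051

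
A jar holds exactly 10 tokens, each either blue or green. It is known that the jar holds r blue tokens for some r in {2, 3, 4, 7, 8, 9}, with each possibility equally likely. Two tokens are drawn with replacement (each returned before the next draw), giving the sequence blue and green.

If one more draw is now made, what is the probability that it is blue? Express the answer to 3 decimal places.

0.511

The likelihood of the observed sequence under each hypothesis: P(data | r = 2) = (2/10)(8/10) = 4/25; P(data | r = 3) = (3/10)(7/10) = 21/100; P(data | r = 4) = (4/10)(6/10) = 6/25; P(data | r = 7) = (7/10)(3/10) = 21/100; P(data | r = 8) = (8/10)(2/10) = 4/25; P(data | r = 9) = (9/10)(1/10) = 9/100.
The prior-weighted likelihoods are 1/6 · 4/25 = 2/75, 1/6 · 21/100 = 7/200, 1/6 · 6/25 = 1/25, 1/6 · 21/100 = 7/200, 1/6 · 4/25 = 2/75, 1/6 · 9/100 = 3/200; summing to 107/600.
The posterior is then P(r = 2 | data) = 0.14953, P(r = 3 | data) = 0.19626, P(r = 4 | data) = 0.2243, P(r = 7 | data) = 0.19626, P(r = 8 | data) = 0.14953, P(r = 9 | data) = 0.084112.
The predictive probability is P(blue next | data) = (1/5)(0.14953) + (3/10)(0.19626) + (2/5)(0.2243) + (7/10)(0.19626) + (4/5)(0.14953) + (9/10)(0.084112) = 0.51121.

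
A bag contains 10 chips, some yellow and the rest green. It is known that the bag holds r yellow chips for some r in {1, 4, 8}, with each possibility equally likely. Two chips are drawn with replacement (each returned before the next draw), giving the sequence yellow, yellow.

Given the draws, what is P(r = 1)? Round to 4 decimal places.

0.0123

For each hypothesis, P(data | H) works out to: P(data | r = 1) = (1/10)(1/10) = 1/100; P(data | r = 4) = (4/10)(4/10) = 4/25; P(data | r = 8) = (8/10)(8/10) = 16/25.
Multiplying each by its prior: 1/3 · 1/100 = 1/300, 1/3 · 4/25 = 4/75, 1/3 · 16/25 = 16/75; with total 27/100.
Therefore the posterior P(r = 1 | data) = (1/300) / (27/100) = 1/81.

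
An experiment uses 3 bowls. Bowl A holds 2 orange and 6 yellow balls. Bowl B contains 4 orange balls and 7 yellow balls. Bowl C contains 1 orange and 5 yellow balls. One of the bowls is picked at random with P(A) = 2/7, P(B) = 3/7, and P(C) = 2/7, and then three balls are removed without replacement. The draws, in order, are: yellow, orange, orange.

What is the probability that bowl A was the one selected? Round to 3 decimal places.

The likelihood of the observed sequence under each hypothesis: P(data | bowl A) = (6/8)(2/7)(1/6) = 0.035714; P(data | bowl B) = (7/11)(4/10)(3/9) = 0.084848; P(data | bowl C) = (5/6)(1/5)(0/4) = 0.
The prior-weighted likelihoods are 2/7 · 0.035714 = 0.010204, 3/7 · 0.084848 = 0.036364, 2/7 · 0 = 0; summing to 0.046568.
So P(bowl A | data) = (0.010204) / (0.046568) = 0.21912.

0.219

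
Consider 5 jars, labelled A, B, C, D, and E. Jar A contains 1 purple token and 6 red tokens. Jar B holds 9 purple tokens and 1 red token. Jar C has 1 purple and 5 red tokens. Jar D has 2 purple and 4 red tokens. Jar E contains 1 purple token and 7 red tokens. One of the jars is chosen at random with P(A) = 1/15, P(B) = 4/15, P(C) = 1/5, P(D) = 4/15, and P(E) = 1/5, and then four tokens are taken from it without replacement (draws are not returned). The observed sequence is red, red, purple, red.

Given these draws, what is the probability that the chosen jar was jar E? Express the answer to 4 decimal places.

0.2417

Compute the likelihood of the observed sequence for each case: P(data | jar A) = (6/7)(5/6)(1/5)(4/4) = 0.14286; P(data | jar B) = (1/10)(0/9) = 0; P(data | jar C) = (5/6)(4/5)(1/4)(3/3) = 0.16667; P(data | jar D) = (4/6)(3/5)(2/4)(2/3) = 0.13333; P(data | jar E) = (7/8)(6/7)(1/6)(5/5) = 0.125.
Multiplying each by its prior: 1/15 · 0.14286 = 0.0095238, 4/15 · 0 = 0, 1/5 · 0.16667 = 0.033333, 4/15 · 0.13333 = 0.035556, 1/5 · 0.125 = 0.025; these sum to 0.10341.
So P(jar E | data) = (0.025) / (0.10341) = 0.24175.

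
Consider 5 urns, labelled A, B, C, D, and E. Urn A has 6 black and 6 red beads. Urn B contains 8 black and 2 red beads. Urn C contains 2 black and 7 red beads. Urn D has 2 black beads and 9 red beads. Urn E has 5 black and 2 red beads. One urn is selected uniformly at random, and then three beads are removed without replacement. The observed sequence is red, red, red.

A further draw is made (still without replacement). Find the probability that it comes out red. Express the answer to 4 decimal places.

0.6786

Compute the likelihood of the observed sequence for each case: P(data | urn A) = (6/12)(5/11)(4/10) = 1/11; P(data | urn B) = (2/10)(1/9)(0/8) = 0; P(data | urn C) = (7/9)(6/8)(5/7) = 5/12; P(data | urn D) = (9/11)(8/10)(7/9) = 28/55; P(data | urn E) = (2/7)(1/6)(0/5) = 0.
The prior-weighted likelihoods are 1/5 · 1/11 = 1/55, 1/5 · 0 = 0, 1/5 · 5/12 = 1/12, 1/5 · 28/55 = 28/275, 1/5 · 0 = 0; summing to 61/300.
Dividing through by the total gives posterior P(urn A | data) = 0.089419, P(urn B | data) = 0, P(urn C | data) = 0.40984, P(urn D | data) = 0.50075, P(urn E | data) = 0.
The predictive probability is P(red next | data) = (1/3)(0.089419) + (2/3)(0.40984) + (3/4)(0.50075) = 0.67859.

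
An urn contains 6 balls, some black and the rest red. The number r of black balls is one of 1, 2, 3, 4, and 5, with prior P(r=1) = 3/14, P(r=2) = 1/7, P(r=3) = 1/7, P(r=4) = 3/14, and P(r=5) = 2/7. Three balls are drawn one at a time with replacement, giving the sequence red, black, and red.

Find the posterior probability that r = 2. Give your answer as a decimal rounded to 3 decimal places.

Under each hypothesis, the probability of the observed sequence is: P(data | r = 1) = (5/6)(1/6)(5/6) = 0.11574; P(data | r = 2) = (4/6)(2/6)(4/6) = 0.14815; P(data | r = 3) = (3/6)(3/6)(3/6) = 0.125; P(data | r = 4) = (2/6)(4/6)(2/6) = 0.074074; P(data | r = 5) = (1/6)(5/6)(1/6) = 0.023148.
Multiplying each by its prior: 3/14 · 0.11574 = 0.024802, 1/7 · 0.14815 = 0.021164, 1/7 · 0.125 = 0.017857, 3/14 · 0.074074 = 0.015873, 2/7 · 0.023148 = 0.0066138; summing to 0.08631.
Hence P(r = 2 | data) = (0.021164) / (0.08631) = 0.24521.

0.245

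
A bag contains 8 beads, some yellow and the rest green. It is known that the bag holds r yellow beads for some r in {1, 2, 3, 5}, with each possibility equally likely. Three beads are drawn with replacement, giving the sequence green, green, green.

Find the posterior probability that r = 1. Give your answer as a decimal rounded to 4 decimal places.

Compute the likelihood of the observed sequence for each case: P(data | r = 1) = (7/8)(7/8)(7/8) = 0.66992; P(data | r = 2) = (6/8)(6/8)(6/8) = 0.42188; P(data | r = 3) = (5/8)(5/8)(5/8) = 0.24414; P(data | r = 5) = (3/8)(3/8)(3/8) = 0.052734.
The prior-weighted likelihoods are 1/4 · 0.66992 = 0.16748, 1/4 · 0.42188 = 0.10547, 1/4 · 0.24414 = 0.061035, 1/4 · 0.052734 = 0.013184; with total 0.34717.
So P(r = 1 | data) = (0.16748) / (0.34717) = 0.48242.

0.4824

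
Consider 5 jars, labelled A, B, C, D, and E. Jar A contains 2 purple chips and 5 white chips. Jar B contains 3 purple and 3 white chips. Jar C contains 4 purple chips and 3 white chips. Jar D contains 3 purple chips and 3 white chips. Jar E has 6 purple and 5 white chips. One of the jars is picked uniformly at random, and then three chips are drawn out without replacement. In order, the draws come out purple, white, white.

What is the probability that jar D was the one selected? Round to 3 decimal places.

The likelihood of the observed sequence under each hypothesis: P(data | jar A) = (2/7)(5/6)(4/5) = 0.19048; P(data | jar B) = (3/6)(3/5)(2/4) = 0.15; P(data | jar C) = (4/7)(3/6)(2/5) = 0.11429; P(data | jar D) = (3/6)(3/5)(2/4) = 0.15; P(data | jar E) = (6/11)(5/10)(4/9) = 0.12121.
Weighting by the prior gives 1/5 · 0.19048 = 0.038095, 1/5 · 0.15 = 0.03, 1/5 · 0.11429 = 0.022857, 1/5 · 0.15 = 0.03, 1/5 · 0.12121 = 0.024242; with total 0.14519.
By Bayes' rule, P(jar D | data) = (0.03) / (0.14519) = 0.20662.

0.207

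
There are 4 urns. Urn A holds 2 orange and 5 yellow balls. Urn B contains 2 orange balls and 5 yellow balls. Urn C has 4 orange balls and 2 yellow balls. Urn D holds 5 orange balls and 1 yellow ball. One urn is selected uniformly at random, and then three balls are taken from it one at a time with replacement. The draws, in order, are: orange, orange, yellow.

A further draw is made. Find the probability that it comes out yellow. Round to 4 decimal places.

For each hypothesis, P(data | H) works out to: P(data | urn A) = (2/7)(2/7)(5/7) = 0.058309; P(data | urn B) = (2/7)(2/7)(5/7) = 0.058309; P(data | urn C) = (4/6)(4/6)(2/6) = 0.14815; P(data | urn D) = (5/6)(5/6)(1/6) = 0.11574.
The prior-weighted likelihoods are 1/4 · 0.058309 = 0.014577, 1/4 · 0.058309 = 0.014577, 1/4 · 0.14815 = 0.037037, 1/4 · 0.11574 = 0.028935; with total 0.095127.
Dividing through by the total gives posterior P(urn A | data) = 0.15324, P(urn B | data) = 0.15324, P(urn C | data) = 0.38934, P(urn D | data) = 0.30418.
Averaging over the posterior, P(yellow next | data) = (5/7)(0.15324) + (5/7)(0.15324) + (1/3)(0.38934) + (1/6)(0.30418) = 0.39939.

0.3994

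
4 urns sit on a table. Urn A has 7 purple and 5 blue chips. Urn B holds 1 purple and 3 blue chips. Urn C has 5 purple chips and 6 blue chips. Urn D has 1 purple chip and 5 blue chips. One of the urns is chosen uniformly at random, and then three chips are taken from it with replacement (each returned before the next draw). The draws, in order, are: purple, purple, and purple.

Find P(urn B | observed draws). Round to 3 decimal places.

Compute the likelihood of the observed sequence for each case: P(data | urn A) = (7/12)(7/12)(7/12) = 0.1985; P(data | urn B) = (1/4)(1/4)(1/4) = 0.015625; P(data | urn C) = (5/11)(5/11)(5/11) = 0.093914; P(data | urn D) = (1/6)(1/6)(1/6) = 0.0046296.
Multiplying each by its prior: 1/4 · 0.1985 = 0.049624, 1/4 · 0.015625 = 0.0039062, 1/4 · 0.093914 = 0.023479, 1/4 · 0.0046296 = 0.0011574; these sum to 0.078166.
By Bayes' rule, P(urn B | data) = (0.0039062) / (0.078166) = 0.049974.

0.050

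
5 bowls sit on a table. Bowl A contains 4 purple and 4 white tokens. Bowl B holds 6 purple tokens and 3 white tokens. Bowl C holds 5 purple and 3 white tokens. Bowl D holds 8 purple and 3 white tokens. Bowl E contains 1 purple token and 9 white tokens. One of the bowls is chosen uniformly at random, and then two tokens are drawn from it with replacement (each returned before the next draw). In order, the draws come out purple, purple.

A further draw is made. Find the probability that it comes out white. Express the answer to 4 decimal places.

0.3528

Under each hypothesis, the probability of the observed sequence is: P(data | bowl A) = (4/8)(4/8) = 0.25; P(data | bowl B) = (6/9)(6/9) = 0.44444; P(data | bowl C) = (5/8)(5/8) = 0.39062; P(data | bowl D) = (8/11)(8/11) = 0.52893; P(data | bowl E) = (1/10)(1/10) = 0.01.
Multiplying each by its prior: 1/5 · 0.25 = 0.05, 1/5 · 0.44444 = 0.088889, 1/5 · 0.39062 = 0.078125, 1/5 · 0.52893 = 0.10579, 1/5 · 0.01 = 0.002; these sum to 0.3248.
The posterior is then P(bowl A | data) = 0.15394, P(bowl B | data) = 0.27367, P(bowl C | data) = 0.24053, P(bowl D | data) = 0.32569, P(bowl E | data) = 0.0061577.
The predictive probability is P(white next | data) = (1/2)(0.15394) + (1/3)(0.27367) + (3/8)(0.24053) + (3/11)(0.32569) + (9/10)(0.0061577) = 0.35276.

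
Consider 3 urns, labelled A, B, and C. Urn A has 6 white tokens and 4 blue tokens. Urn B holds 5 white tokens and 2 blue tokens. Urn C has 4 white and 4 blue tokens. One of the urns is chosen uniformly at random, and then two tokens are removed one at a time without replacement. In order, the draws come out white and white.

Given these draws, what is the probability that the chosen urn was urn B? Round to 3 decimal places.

For each hypothesis, P(data | H) works out to: P(data | urn A) = (6/10)(5/9) = 1/3; P(data | urn B) = (5/7)(4/6) = 10/21; P(data | urn C) = (4/8)(3/7) = 3/14.
The prior-weighted likelihoods are 1/3 · 1/3 = 1/9, 1/3 · 10/21 = 10/63, 1/3 · 3/14 = 1/14; summing to 43/126.
So P(urn B | data) = (10/63) / (43/126) = 20/43.

0.465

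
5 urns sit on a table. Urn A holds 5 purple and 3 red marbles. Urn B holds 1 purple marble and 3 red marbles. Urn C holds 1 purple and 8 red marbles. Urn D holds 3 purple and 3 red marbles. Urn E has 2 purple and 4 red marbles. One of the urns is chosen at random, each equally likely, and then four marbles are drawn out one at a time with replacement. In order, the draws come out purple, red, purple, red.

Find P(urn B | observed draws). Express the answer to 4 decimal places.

0.1660

For each hypothesis, P(data | H) works out to: P(data | urn A) = (5/8)(3/8)(5/8)(3/8) = 0.054932; P(data | urn B) = (1/4)(3/4)(1/4)(3/4) = 0.035156; P(data | urn C) = (1/9)(8/9)(1/9)(8/9) = 0.0097546; P(data | urn D) = (3/6)(3/6)(3/6)(3/6) = 0.0625; P(data | urn E) = (2/6)(4/6)(2/6)(4/6) = 0.049383.
The prior-weighted likelihoods are 1/5 · 0.054932 = 0.010986, 1/5 · 0.035156 = 0.0070313, 1/5 · 0.0097546 = 0.0019509, 1/5 · 0.0625 = 0.0125, 1/5 · 0.049383 = 0.0098765; these sum to 0.042345.
By Bayes' rule, P(urn B | data) = (0.0070313) / (0.042345) = 0.16605.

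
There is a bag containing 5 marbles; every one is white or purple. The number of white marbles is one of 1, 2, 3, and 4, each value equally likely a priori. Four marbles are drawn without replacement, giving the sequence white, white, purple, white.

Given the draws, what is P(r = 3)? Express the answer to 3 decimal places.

For each hypothesis, P(data | H) works out to: P(data | r = 1) = (1/5)(0/4) = 0; P(data | r = 2) = (2/5)(1/4)(3/3)(0/2) = 0; P(data | r = 3) = (3/5)(2/4)(2/3)(1/2) = 1/10; P(data | r = 4) = (4/5)(3/4)(1/3)(2/2) = 1/5.
Multiplying each by its prior: 1/4 · 0 = 0, 1/4 · 0 = 0, 1/4 · 1/10 = 1/40, 1/4 · 1/5 = 1/20; summing to 3/40.
Hence P(r = 3 | data) = (1/40) / (3/40) = 1/3.

0.333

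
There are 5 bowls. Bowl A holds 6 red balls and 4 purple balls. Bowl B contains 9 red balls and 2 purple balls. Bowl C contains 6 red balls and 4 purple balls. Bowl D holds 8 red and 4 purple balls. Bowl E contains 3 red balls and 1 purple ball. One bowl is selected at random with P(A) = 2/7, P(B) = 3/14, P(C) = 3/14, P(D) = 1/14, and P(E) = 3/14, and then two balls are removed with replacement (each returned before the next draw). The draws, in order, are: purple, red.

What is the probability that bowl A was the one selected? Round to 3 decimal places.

0.330

Under each hypothesis, the probability of the observed sequence is: P(data | bowl A) = (4/10)(6/10) = 0.24; P(data | bowl B) = (2/11)(9/11) = 0.14876; P(data | bowl C) = (4/10)(6/10) = 0.24; P(data | bowl D) = (4/12)(8/12) = 0.22222; P(data | bowl E) = (1/4)(3/4) = 0.1875.
The prior-weighted likelihoods are 2/7 · 0.24 = 0.068571, 3/14 · 0.14876 = 0.031877, 3/14 · 0.24 = 0.051429, 1/14 · 0.22222 = 0.015873, 3/14 · 0.1875 = 0.040179; these sum to 0.20793.
By Bayes' rule, P(bowl A | data) = (0.068571) / (0.20793) = 0.32978.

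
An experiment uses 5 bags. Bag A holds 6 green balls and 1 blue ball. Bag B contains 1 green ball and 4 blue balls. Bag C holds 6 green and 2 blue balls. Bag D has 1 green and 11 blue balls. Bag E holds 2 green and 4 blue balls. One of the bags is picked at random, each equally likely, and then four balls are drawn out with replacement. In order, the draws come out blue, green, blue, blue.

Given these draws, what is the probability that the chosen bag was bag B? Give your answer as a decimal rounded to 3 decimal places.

0.366

Under each hypothesis, the probability of the observed sequence is: P(data | bag A) = (1/7)(6/7)(1/7)(1/7) = 0.002499; P(data | bag B) = (4/5)(1/5)(4/5)(4/5) = 0.1024; P(data | bag C) = (2/8)(6/8)(2/8)(2/8) = 0.011719; P(data | bag D) = (11/12)(1/12)(11/12)(11/12) = 0.064188; P(data | bag E) = (4/6)(2/6)(4/6)(4/6) = 0.098765.
Multiplying each by its prior: 1/5 · 0.002499 = 0.00049979, 1/5 · 0.1024 = 0.02048, 1/5 · 0.011719 = 0.0023437, 1/5 · 0.064188 = 0.012838, 1/5 · 0.098765 = 0.019753; summing to 0.055914.
Therefore the posterior P(bag B | data) = (0.02048) / (0.055914) = 0.36628.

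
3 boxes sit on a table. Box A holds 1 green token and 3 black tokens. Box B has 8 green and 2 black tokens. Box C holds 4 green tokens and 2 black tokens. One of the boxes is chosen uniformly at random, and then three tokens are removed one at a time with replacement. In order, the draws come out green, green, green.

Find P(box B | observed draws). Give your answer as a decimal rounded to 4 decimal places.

0.6214

The likelihood of the observed sequence under each hypothesis: P(data | box A) = (1/4)(1/4)(1/4) = 0.015625; P(data | box B) = (8/10)(8/10)(8/10) = 0.512; P(data | box C) = (4/6)(4/6)(4/6) = 0.2963.
Weighting by the prior gives 1/3 · 0.015625 = 0.0052083, 1/3 · 0.512 = 0.17067, 1/3 · 0.2963 = 0.098765; with total 0.27464.
So P(box B | data) = (0.17067) / (0.27464) = 0.62142.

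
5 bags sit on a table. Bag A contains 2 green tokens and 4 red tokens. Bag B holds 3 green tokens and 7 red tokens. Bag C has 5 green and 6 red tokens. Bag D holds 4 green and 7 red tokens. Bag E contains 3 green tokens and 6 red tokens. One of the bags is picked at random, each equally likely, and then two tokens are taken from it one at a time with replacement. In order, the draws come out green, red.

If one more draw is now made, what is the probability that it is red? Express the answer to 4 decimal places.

0.6401

Under each hypothesis, the probability of the observed sequence is: P(data | bag A) = (2/6)(4/6) = 0.22222; P(data | bag B) = (3/10)(7/10) = 0.21; P(data | bag C) = (5/11)(6/11) = 0.24793; P(data | bag D) = (4/11)(7/11) = 0.2314; P(data | bag E) = (3/9)(6/9) = 0.22222.
The prior-weighted likelihoods are 1/5 · 0.22222 = 0.044444, 1/5 · 0.21 = 0.042, 1/5 · 0.24793 = 0.049587, 1/5 · 0.2314 = 0.046281, 1/5 · 0.22222 = 0.044444; these sum to 0.22676.
Dividing through by the total gives posterior P(bag A | data) = 0.196, P(bag B | data) = 0.18522, P(bag C | data) = 0.21868, P(bag D | data) = 0.2041, P(bag E | data) = 0.196.
The predictive probability is P(red next | data) = (2/3)(0.196) + (7/10)(0.18522) + (6/11)(0.21868) + (7/11)(0.2041) + (2/3)(0.196) = 0.64015.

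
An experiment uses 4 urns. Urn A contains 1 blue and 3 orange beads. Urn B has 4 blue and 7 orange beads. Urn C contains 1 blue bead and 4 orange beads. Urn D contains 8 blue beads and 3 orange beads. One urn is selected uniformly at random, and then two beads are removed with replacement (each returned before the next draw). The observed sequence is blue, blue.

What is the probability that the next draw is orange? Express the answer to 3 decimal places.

Under each hypothesis, the probability of the observed sequence is: P(data | urn A) = (1/4)(1/4) = 0.0625; P(data | urn B) = (4/11)(4/11) = 0.13223; P(data | urn C) = (1/5)(1/5) = 0.04; P(data | urn D) = (8/11)(8/11) = 0.52893.
Weighting by the prior gives 1/4 · 0.0625 = 0.015625, 1/4 · 0.13223 = 0.033058, 1/4 · 0.04 = 0.01, 1/4 · 0.52893 = 0.13223; with total 0.19091.
The posterior is then P(urn A | data) = 0.081843, P(urn B | data) = 0.17316, P(urn C | data) = 0.05238, P(urn D | data) = 0.69262.
So P(orange next | data) = Σ P(orange next | H) P(H | data) = (3/4)(0.081843) + (7/11)(0.17316) + (4/5)(0.05238) + (3/11)(0.69262) = 0.40237.

0.402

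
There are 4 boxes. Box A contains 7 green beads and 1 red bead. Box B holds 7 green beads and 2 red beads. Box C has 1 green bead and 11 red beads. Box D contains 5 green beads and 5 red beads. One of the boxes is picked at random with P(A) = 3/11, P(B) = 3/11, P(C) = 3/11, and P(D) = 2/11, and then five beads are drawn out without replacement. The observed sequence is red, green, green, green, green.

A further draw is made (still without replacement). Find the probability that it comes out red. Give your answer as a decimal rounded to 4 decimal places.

For each hypothesis, P(data | H) works out to: P(data | box A) = (1/8)(7/7)(6/6)(5/5)(4/4) = 0.125; P(data | box B) = (2/9)(7/8)(6/7)(5/6)(4/5) = 0.11111; P(data | box C) = (11/12)(1/11)(0/10) = 0; P(data | box D) = (5/10)(5/9)(4/8)(3/7)(2/6) = 0.019841.
The prior-weighted likelihoods are 3/11 · 0.125 = 0.034091, 3/11 · 0.11111 = 0.030303, 3/11 · 0 = 0, 2/11 · 0.019841 = 0.0036075; with total 0.068001.
Normalising, the posterior is P(box A | data) = 0.50133, P(box B | data) = 0.44562, P(box C | data) = 0, P(box D | data) = 0.05305.
The predictive probability is P(red next | data) = (0)(0.50133) + (1/4)(0.44562) + (4/5)(0.05305) = 0.15385.

0.1538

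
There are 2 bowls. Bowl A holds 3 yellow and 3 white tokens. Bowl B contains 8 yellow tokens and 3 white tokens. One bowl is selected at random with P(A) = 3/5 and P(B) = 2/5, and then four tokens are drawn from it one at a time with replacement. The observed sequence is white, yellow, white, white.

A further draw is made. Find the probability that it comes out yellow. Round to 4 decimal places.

0.5309

For each hypothesis, P(data | H) works out to: P(data | bowl A) = (3/6)(3/6)(3/6)(3/6) = 0.0625; P(data | bowl B) = (3/11)(8/11)(3/11)(3/11) = 0.014753.
Multiplying each by its prior: 3/5 · 0.0625 = 0.0375, 2/5 · 0.014753 = 0.0059012; these sum to 0.043401.
Dividing through by the total gives posterior P(bowl A | data) = 0.86403, P(bowl B | data) = 0.13597.
Averaging over the posterior, P(yellow next | data) = (1/2)(0.86403) + (8/11)(0.13597) = 0.5309.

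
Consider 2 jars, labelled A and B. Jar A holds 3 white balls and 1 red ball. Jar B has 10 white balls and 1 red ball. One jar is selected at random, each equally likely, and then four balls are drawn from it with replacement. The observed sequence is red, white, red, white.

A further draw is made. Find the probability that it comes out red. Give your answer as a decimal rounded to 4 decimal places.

0.2241

The likelihood of the observed sequence under each hypothesis: P(data | jar A) = (1/4)(3/4)(1/4)(3/4) = 0.035156; P(data | jar B) = (1/11)(10/11)(1/11)(10/11) = 0.0068301.
Multiplying each by its prior: 1/2 · 0.035156 = 0.017578, 1/2 · 0.0068301 = 0.0034151; with total 0.020993.
The posterior is then P(jar A | data) = 0.83733, P(jar B | data) = 0.16267.
So P(red next | data) = Σ P(red next | H) P(H | data) = (1/4)(0.83733) + (1/11)(0.16267) = 0.22412.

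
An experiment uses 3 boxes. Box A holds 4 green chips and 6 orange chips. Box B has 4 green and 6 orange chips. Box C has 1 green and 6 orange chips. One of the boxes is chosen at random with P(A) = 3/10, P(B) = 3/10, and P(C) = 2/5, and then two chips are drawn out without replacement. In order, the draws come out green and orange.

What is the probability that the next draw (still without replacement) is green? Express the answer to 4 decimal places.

Under each hypothesis, the probability of the observed sequence is: P(data | box A) = (4/10)(6/9) = 4/15; P(data | box B) = (4/10)(6/9) = 4/15; P(data | box C) = (1/7)(6/6) = 1/7.
Multiplying each by its prior: 3/10 · 4/15 = 2/25, 3/10 · 4/15 = 2/25, 2/5 · 1/7 = 2/35; summing to 38/175.
Normalising, the posterior is P(box A | data) = 7/19, P(box B | data) = 7/19, P(box C | data) = 5/19.
The predictive probability is P(green next | data) = (3/8)(7/19) + (3/8)(7/19) + (0)(5/19) = 21/76.

0.2763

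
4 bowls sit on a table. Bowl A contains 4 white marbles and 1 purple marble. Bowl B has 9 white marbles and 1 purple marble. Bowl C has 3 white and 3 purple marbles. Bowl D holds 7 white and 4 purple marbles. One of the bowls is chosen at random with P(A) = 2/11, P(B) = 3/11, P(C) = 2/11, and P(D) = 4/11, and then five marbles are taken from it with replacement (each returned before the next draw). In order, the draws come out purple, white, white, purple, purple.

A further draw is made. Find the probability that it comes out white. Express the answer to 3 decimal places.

The likelihood of the observed sequence under each hypothesis: P(data | bowl A) = (1/5)(4/5)(4/5)(1/5)(1/5) = 0.00512; P(data | bowl B) = (1/10)(9/10)(9/10)(1/10)(1/10) = 0.00081; P(data | bowl C) = (3/6)(3/6)(3/6)(3/6)(3/6) = 0.03125; P(data | bowl D) = (4/11)(7/11)(7/11)(4/11)(4/11) = 0.019472.
Multiplying each by its prior: 2/11 · 0.00512 = 0.00093091, 3/11 · 0.00081 = 0.00022091, 2/11 · 0.03125 = 0.0056818, 4/11 · 0.019472 = 0.0070808; summing to 0.013914.
Dividing through by the total gives posterior P(bowl A | data) = 0.066903, P(bowl B | data) = 0.015876, P(bowl C | data) = 0.40834, P(bowl D | data) = 0.50888.
So P(white next | data) = Σ P(white next | H) P(H | data) = (4/5)(0.066903) + (9/10)(0.015876) + (1/2)(0.40834) + (7/11)(0.50888) = 0.59581.

0.596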